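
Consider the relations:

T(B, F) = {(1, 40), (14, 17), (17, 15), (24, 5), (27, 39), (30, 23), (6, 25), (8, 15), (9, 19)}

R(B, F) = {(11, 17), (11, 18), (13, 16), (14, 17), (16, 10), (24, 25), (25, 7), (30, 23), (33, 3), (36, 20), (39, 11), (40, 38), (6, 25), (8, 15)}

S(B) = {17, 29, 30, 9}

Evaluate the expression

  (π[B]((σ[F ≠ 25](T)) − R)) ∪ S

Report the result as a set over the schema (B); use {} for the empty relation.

Filtering on F ≠ 25 leaves {(1, 40), (14, 17), (17, 15), (24, 5), (27, 39), (30, 23), (8, 15), (9, 19)}.
Taking the difference: {(1, 40), (17, 15), (24, 5), (27, 39), (9, 19)}
Keep only column(s) B: {1, 17, 24, 27, 9}
Taking the union: {1, 17, 24, 27, 29, 30, 9}

{1, 17, 24, 27, 29, 30, 9}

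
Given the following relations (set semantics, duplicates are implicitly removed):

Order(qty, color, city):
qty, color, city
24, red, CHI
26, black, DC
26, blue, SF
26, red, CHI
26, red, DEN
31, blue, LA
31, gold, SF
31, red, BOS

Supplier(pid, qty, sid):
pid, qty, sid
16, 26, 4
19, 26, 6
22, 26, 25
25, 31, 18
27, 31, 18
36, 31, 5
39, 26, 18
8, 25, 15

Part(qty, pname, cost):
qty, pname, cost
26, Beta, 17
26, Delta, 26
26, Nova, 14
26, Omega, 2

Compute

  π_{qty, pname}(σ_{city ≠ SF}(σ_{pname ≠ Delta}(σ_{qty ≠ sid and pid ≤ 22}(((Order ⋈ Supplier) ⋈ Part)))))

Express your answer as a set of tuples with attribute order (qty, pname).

{(26, Beta), (26, Nova), (26, Omega)}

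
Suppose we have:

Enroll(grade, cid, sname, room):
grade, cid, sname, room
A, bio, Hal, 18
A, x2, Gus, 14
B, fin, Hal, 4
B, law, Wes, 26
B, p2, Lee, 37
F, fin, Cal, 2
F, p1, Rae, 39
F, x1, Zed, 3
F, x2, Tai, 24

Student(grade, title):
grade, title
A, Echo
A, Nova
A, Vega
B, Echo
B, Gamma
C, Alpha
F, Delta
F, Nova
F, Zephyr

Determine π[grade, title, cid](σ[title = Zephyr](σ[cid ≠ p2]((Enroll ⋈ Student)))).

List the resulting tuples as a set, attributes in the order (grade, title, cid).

{(F, Zephyr, fin), (F, Zephyr, p1), (F, Zephyr, x1), (F, Zephyr, x2)}

Enroll ⋈ Student (natural join on grade): {(A, bio, Hal, 18, Echo), (A, bio, Hal, 18, Nova), (A, bio, Hal, 18, Vega), (A, x2, Gus, 14, Echo), (A, x2, Gus, 14, Nova), (A, x2, Gus, 14, Vega), (B, fin, Hal, 4, Echo), (B, fin, Hal, 4, Gamma), (B, law, Wes, 26, Echo), (B, law, Wes, 26, Gamma), (B, p2, Lee, 37, Echo), (B, p2, Lee, 37, Gamma), (F, fin, Cal, 2, Delta), (F, fin, Cal, 2, Nova), (F, fin, Cal, 2, Zephyr), (F, p1, Rae, 39, Delta), (F, p1, Rae, 39, Nova), (F, p1, Rae, 39, Zephyr), (F, x1, Zed, 3, Delta), (F, x1, Zed, 3, Nova), (F, x1, Zed, 3, Zephyr), (F, x2, Tai, 24, Delta), (F, x2, Tai, 24, Nova), (F, x2, Tai, 24, Zephyr)}
Filtering on cid ≠ p2 leaves {(A, bio, Hal, 18, Echo), (A, bio, Hal, 18, Nova), (A, bio, Hal, 18, Vega), (A, x2, Gus, 14, Echo), (A, x2, Gus, 14, Nova), (A, x2, Gus, 14, Vega), (B, fin, Hal, 4, Echo), (B, fin, Hal, 4, Gamma), (B, law, Wes, 26, Echo), (B, law, Wes, 26, Gamma), (F, fin, Cal, 2, Delta), (F, fin, Cal, 2, Nova), (F, fin, Cal, 2, Zephyr), (F, p1, Rae, 39, Delta), (F, p1, Rae, 39, Nova), (F, p1, Rae, 39, Zephyr), (F, x1, Zed, 3, Delta), (F, x1, Zed, 3, Nova), (F, x1, Zed, 3, Zephyr), (F, x2, Tai, 24, Delta), (F, x2, Tai, 24, Nova), (F, x2, Tai, 24, Zephyr)}.
Filtering on title = Zephyr leaves {(F, fin, Cal, 2, Zephyr), (F, p1, Rae, 39, Zephyr), (F, x1, Zed, 3, Zephyr), (F, x2, Tai, 24, Zephyr)}.
π_{grade, title, cid} gives {(F, Zephyr, fin), (F, Zephyr, p1), (F, Zephyr, x1), (F, Zephyr, x2)}.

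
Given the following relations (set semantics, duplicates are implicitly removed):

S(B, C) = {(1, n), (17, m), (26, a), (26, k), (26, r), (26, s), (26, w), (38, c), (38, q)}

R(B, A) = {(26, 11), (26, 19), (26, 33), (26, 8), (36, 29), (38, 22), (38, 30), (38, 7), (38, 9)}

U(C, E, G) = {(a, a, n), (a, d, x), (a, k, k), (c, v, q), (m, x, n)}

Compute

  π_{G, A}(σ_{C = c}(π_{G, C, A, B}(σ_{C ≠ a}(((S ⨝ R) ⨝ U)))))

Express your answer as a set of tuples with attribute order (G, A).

{(q, 22), (q, 30), (q, 7), (q, 9)}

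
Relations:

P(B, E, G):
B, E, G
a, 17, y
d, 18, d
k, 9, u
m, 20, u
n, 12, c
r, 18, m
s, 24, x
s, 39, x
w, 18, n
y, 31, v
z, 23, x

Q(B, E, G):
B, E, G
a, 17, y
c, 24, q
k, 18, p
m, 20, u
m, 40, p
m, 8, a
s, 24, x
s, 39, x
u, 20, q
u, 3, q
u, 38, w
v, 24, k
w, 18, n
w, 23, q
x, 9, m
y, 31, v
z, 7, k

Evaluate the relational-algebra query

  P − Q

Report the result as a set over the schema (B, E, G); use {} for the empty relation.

Taking the difference: {(d, 18, d), (k, 9, u), (n, 12, c), (r, 18, m), (z, 23, x)}

{(d, 18, d), (k, 9, u), (n, 12, c), (r, 18, m), (z, 23, x)}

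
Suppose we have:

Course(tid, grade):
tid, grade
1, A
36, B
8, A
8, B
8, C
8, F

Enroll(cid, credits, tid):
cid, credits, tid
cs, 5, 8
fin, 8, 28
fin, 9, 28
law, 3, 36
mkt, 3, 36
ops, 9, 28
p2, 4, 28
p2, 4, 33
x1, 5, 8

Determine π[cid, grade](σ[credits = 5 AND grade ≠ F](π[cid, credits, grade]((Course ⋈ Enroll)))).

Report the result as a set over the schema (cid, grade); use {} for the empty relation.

Natural join on tid: {(36, B, law, 3), (36, B, mkt, 3), (8, A, cs, 5), (8, A, x1, 5), (8, B, cs, 5), (8, B, x1, 5), (8, C, cs, 5), (8, C, x1, 5), (8, F, cs, 5), (8, F, x1, 5)}
Keep only column(s) cid, credits, grade: {(cs, 5, A), (cs, 5, B), (cs, 5, C), (cs, 5, F), (law, 3, B), (mkt, 3, B), (x1, 5, A), (x1, 5, B), (x1, 5, C), (x1, 5, F)}
Filtering on credits = 5 AND grade ≠ F leaves {(cs, 5, A), (cs, 5, B), (cs, 5, C), (x1, 5, A), (x1, 5, B), (x1, 5, C)}.
Keep only column(s) cid, grade: {(cs, A), (cs, B), (cs, C), (x1, A), (x1, B), (x1, C)}

{(cs, A), (cs, B), (cs, C), (x1, A), (x1, B), (x1, C)}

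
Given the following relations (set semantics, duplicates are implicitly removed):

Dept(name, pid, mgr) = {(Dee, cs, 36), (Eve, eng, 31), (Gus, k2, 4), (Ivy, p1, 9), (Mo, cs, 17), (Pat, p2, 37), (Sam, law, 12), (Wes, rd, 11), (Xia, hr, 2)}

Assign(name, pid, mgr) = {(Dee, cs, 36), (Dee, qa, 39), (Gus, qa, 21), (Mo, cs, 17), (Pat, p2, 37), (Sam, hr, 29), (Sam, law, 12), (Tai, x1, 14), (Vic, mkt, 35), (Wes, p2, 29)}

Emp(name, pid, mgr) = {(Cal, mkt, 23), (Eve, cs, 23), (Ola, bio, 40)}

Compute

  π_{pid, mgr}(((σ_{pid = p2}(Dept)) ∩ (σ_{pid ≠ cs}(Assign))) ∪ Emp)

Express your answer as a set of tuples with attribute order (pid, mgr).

{(bio, 40), (cs, 23), (mkt, 23), (p2, 37)}

Apply σ_{pid = p2}; surviving tuples: {(Pat, p2, 37)}
Apply σ_{pid ≠ cs}; surviving tuples: {(Dee, qa, 39), (Gus, qa, 21), (Pat, p2, 37), (Sam, hr, 29), (Sam, law, 12), (Tai, x1, 14), (Vic, mkt, 35), (Wes, p2, 29)}
Set intersection of the two operands is {(Pat, p2, 37)}.
Set union of the two operands is {(Cal, mkt, 23), (Eve, cs, 23), (Ola, bio, 40), (Pat, p2, 37)}.
π_{pid, mgr} gives {(bio, 40), (cs, 23), (mkt, 23), (p2, 37)}.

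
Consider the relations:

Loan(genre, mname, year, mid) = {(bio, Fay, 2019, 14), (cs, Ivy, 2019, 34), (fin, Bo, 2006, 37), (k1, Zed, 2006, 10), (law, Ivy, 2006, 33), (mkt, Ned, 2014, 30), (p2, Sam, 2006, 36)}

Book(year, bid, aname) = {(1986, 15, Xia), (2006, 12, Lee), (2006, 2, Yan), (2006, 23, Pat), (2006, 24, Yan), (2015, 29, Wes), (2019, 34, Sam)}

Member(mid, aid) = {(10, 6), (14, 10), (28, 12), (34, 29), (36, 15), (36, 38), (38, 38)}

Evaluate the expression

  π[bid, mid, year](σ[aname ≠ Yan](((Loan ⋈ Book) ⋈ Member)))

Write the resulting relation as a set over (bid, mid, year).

Loan ⋈ Book (natural join on year): {(bio, Fay, 2019, 14, 34, Sam), (cs, Ivy, 2019, 34, 34, Sam), (fin, Bo, 2006, 37, 12, Lee), (fin, Bo, 2006, 37, 2, Yan), (fin, Bo, 2006, 37, 23, Pat), (fin, Bo, 2006, 37, 24, Yan), (k1, Zed, 2006, 10, 12, Lee), (k1, Zed, 2006, 10, 2, Yan), (k1, Zed, 2006, 10, 23, Pat), (k1, Zed, 2006, 10, 24, Yan), (law, Ivy, 2006, 33, 12, Lee), (law, Ivy, 2006, 33, 2, Yan), (law, Ivy, 2006, 33, 23, Pat), (law, Ivy, 2006, 33, 24, Yan), (p2, Sam, 2006, 36, 12, Lee), (p2, Sam, 2006, 36, 2, Yan), (p2, Sam, 2006, 36, 23, Pat), (p2, Sam, 2006, 36, 24, Yan)}
(Loan ⋈ Book) ⋈ Member (natural join on mid): {(bio, Fay, 2019, 14, 34, Sam, 10), (cs, Ivy, 2019, 34, 34, Sam, 29), (k1, Zed, 2006, 10, 12, Lee, 6), (k1, Zed, 2006, 10, 2, Yan, 6), (k1, Zed, 2006, 10, 23, Pat, 6), (k1, Zed, 2006, 10, 24, Yan, 6), (p2, Sam, 2006, 36, 12, Lee, 15), (p2, Sam, 2006, 36, 12, Lee, 38), (p2, Sam, 2006, 36, 2, Yan, 15), (p2, Sam, 2006, 36, 2, Yan, 38), (p2, Sam, 2006, 36, 23, Pat, 15), (p2, Sam, 2006, 36, 23, Pat, 38), (p2, Sam, 2006, 36, 24, Yan, 15), (p2, Sam, 2006, 36, 24, Yan, 38)}
Filtering on aname ≠ Yan leaves {(bio, Fay, 2019, 14, 34, Sam, 10), (cs, Ivy, 2019, 34, 34, Sam, 29), (k1, Zed, 2006, 10, 12, Lee, 6), (k1, Zed, 2006, 10, 23, Pat, 6), (p2, Sam, 2006, 36, 12, Lee, 15), (p2, Sam, 2006, 36, 12, Lee, 38), (p2, Sam, 2006, 36, 23, Pat, 15), (p2, Sam, 2006, 36, 23, Pat, 38)}.
Keep only column(s) bid, mid, year (2 duplicate(s) eliminated): {(12, 10, 2006), (12, 36, 2006), (23, 10, 2006), (23, 36, 2006), (34, 14, 2019), (34, 34, 2019)}

{(12, 10, 2006), (12, 36, 2006), (23, 10, 2006), (23, 36, 2006), (34, 14, 2019), (34, 34, 2019)}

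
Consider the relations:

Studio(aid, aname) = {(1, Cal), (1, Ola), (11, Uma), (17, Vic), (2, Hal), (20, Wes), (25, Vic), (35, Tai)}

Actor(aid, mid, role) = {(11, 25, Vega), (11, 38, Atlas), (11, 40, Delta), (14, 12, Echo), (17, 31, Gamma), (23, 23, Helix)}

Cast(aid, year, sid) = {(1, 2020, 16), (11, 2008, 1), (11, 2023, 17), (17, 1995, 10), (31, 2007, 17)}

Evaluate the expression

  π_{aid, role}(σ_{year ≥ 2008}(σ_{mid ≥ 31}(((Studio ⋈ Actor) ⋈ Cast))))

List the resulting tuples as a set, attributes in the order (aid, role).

Natural join on aid: {(11, Uma, 25, Vega), (11, Uma, 38, Atlas), (11, Uma, 40, Delta), (17, Vic, 31, Gamma)}
Natural join on aid: {(11, Uma, 25, Vega, 2008, 1), (11, Uma, 25, Vega, 2023, 17), (11, Uma, 38, Atlas, 2008, 1), (11, Uma, 38, Atlas, 2023, 17), (11, Uma, 40, Delta, 2008, 1), (11, Uma, 40, Delta, 2023, 17), (17, Vic, 31, Gamma, 1995, 10)}
Selection mid ≥ 31: {(11, Uma, 38, Atlas, 2008, 1), (11, Uma, 38, Atlas, 2023, 17), (11, Uma, 40, Delta, 2008, 1), (11, Uma, 40, Delta, 2023, 17), (17, Vic, 31, Gamma, 1995, 10)}
Selection year ≥ 2008: {(11, Uma, 38, Atlas, 2008, 1), (11, Uma, 38, Atlas, 2023, 17), (11, Uma, 40, Delta, 2008, 1), (11, Uma, 40, Delta, 2023, 17)}
Projecting to aid, role (2 duplicate(s) eliminated): {(11, Atlas), (11, Delta)}

{(11, Atlas), (11, Delta)}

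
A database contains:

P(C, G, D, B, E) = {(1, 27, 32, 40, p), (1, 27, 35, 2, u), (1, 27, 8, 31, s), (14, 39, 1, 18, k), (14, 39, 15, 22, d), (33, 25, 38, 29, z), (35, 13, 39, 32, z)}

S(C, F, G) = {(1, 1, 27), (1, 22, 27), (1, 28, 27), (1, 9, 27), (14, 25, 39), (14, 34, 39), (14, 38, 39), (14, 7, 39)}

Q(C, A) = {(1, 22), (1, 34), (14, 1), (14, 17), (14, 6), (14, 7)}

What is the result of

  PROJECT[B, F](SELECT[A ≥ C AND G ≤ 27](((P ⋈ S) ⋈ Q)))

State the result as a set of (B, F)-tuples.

Natural join on C, G: {(1, 27, 32, 40, p, 1), (1, 27, 32, 40, p, 22), (1, 27, 32, 40, p, 28), (1, 27, 32, 40, p, 9), (1, 27, 35, 2, u, 1), (1, 27, 35, 2, u, 22), (1, 27, 35, 2, u, 28), (1, 27, 35, 2, u, 9), (1, 27, 8, 31, s, 1), (1, 27, 8, 31, s, 22), (1, 27, 8, 31, s, 28), (1, 27, 8, 31, s, 9), (14, 39, 1, 18, k, 25), (14, 39, 1, 18, k, 34), (14, 39, 1, 18, k, 38), (14, 39, 1, 18, k, 7), (14, 39, 15, 22, d, 25), (14, 39, 15, 22, d, 34), (14, 39, 15, 22, d, 38), (14, 39, 15, 22, d, 7)}
Natural join on C: {(1, 27, 32, 40, p, 1, 22), (1, 27, 32, 40, p, 1, 34), (1, 27, 32, 40, p, 22, 22), (1, 27, 32, 40, p, 22, 34), (1, 27, 32, 40, p, 28, 22), (1, 27, 32, 40, p, 28, 34), (1, 27, 32, 40, p, 9, 22), (1, 27, 32, 40, p, 9, 34), (1, 27, 35, 2, u, 1, 22), (1, 27, 35, 2, u, 1, 34), (1, 27, 35, 2, u, 22, 22), (1, 27, 35, 2, u, 22, 34), (1, 27, 35, 2, u, 28, 22), (1, 27, 35, 2, u, 28, 34), (1, 27, 35, 2, u, 9, 22), (1, 27, 35, 2, u, 9, 34), (1, 27, 8, 31, s, 1, 22), (1, 27, 8, 31, s, 1, 34), (1, 27, 8, 31, s, 22, 22), (1, 27, 8, 31, s, 22, 34), (1, 27, 8, 31, s, 28, 22), (1, 27, 8, 31, s, 28, 34), (1, 27, 8, 31, s, 9, 22), (1, 27, 8, 31, s, 9, 34), (14, 39, 1, 18, k, 25, 1), (14, 39, 1, 18, k, 25, 17), (14, 39, 1, 18, k, 25, 6), (14, 39, 1, 18, k, 25, 7), (14, 39, 1, 18, k, 34, 1), (14, 39, 1, 18, k, 34, 17), (14, 39, 1, 18, k, 34, 6), (14, 39, 1, 18, k, 34, 7), (14, 39, 1, 18, k, 38, 1), (14, 39, 1, 18, k, 38, 17), (14, 39, 1, 18, k, 38, 6), (14, 39, 1, 18, k, 38, 7), (14, 39, 1, 18, k, 7, 1), (14, 39, 1, 18, k, 7, 17), (14, 39, 1, 18, k, 7, 6), (14, 39, 1, 18, k, 7, 7), (14, 39, 15, 22, d, 25, 1), (14, 39, 15, 22, d, 25, 17), (14, 39, 15, 22, d, 25, 6), (14, 39, 15, 22, d, 25, 7), (14, 39, 15, 22, d, 34, 1), (14, 39, 15, 22, d, 34, 17), (14, 39, 15, 22, d, 34, 6), (14, 39, 15, 22, d, 34, 7), (14, 39, 15, 22, d, 38, 1), (14, 39, 15, 22, d, 38, 17), (14, 39, 15, 22, d, 38, 6), (14, 39, 15, 22, d, 38, 7), (14, 39, 15, 22, d, 7, 1), (14, 39, 15, 22, d, 7, 17), (14, 39, 15, 22, d, 7, 6), (14, 39, 15, 22, d, 7, 7)}
Selection A ≥ C AND G ≤ 27: {(1, 27, 32, 40, p, 1, 22), (1, 27, 32, 40, p, 1, 34), (1, 27, 32, 40, p, 22, 22), (1, 27, 32, 40, p, 22, 34), (1, 27, 32, 40, p, 28, 22), (1, 27, 32, 40, p, 28, 34), (1, 27, 32, 40, p, 9, 22), (1, 27, 32, 40, p, 9, 34), (1, 27, 35, 2, u, 1, 22), (1, 27, 35, 2, u, 1, 34), (1, 27, 35, 2, u, 22, 22), (1, 27, 35, 2, u, 22, 34), (1, 27, 35, 2, u, 28, 22), (1, 27, 35, 2, u, 28, 34), (1, 27, 35, 2, u, 9, 22), (1, 27, 35, 2, u, 9, 34), (1, 27, 8, 31, s, 1, 22), (1, 27, 8, 31, s, 1, 34), (1, 27, 8, 31, s, 22, 22), (1, 27, 8, 31, s, 22, 34), (1, 27, 8, 31, s, 28, 22), (1, 27, 8, 31, s, 28, 34), (1, 27, 8, 31, s, 9, 22), (1, 27, 8, 31, s, 9, 34)}
Projecting to B, F (12 duplicate(s) eliminated): {(2, 1), (2, 22), (2, 28), (2, 9), (31, 1), (31, 22), (31, 28), (31, 9), (40, 1), (40, 22), (40, 28), (40, 9)}

{(2, 1), (2, 22), (2, 28), (2, 9), (31, 1), (31, 22), (31, 28), (31, 9), (40, 1), (40, 22), (40, 28), (40, 9)}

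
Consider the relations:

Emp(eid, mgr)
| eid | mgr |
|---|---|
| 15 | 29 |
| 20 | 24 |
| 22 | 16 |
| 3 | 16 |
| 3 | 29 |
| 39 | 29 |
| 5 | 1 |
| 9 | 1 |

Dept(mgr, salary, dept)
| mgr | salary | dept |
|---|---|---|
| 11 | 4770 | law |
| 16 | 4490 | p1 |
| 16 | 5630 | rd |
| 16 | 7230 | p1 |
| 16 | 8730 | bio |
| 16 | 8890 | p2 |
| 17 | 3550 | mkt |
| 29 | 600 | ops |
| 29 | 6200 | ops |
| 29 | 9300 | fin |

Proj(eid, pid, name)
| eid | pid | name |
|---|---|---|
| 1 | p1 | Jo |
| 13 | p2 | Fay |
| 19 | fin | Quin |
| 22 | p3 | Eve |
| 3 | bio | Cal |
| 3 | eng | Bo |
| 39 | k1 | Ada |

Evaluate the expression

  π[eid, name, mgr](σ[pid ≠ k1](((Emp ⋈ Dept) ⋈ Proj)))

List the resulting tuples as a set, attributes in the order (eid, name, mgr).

{(22, Eve, 16), (3, Bo, 16), (3, Bo, 29), (3, Cal, 16), (3, Cal, 29)}

Emp ⋈ Dept (natural join on mgr): {(15, 29, 600, ops), (15, 29, 6200, ops), (15, 29, 9300, fin), (22, 16, 4490, p1), (22, 16, 5630, rd), (22, 16, 7230, p1), (22, 16, 8730, bio), (22, 16, 8890, p2), (3, 16, 4490, p1), (3, 16, 5630, rd), (3, 16, 7230, p1), (3, 16, 8730, bio), (3, 16, 8890, p2), (3, 29, 600, ops), (3, 29, 6200, ops), (3, 29, 9300, fin), (39, 29, 600, ops), (39, 29, 6200, ops), (39, 29, 9300, fin)}
(Emp ⋈ Dept) ⋈ Proj (natural join on eid): {(22, 16, 4490, p1, p3, Eve), (22, 16, 5630, rd, p3, Eve), (22, 16, 7230, p1, p3, Eve), (22, 16, 8730, bio, p3, Eve), (22, 16, 8890, p2, p3, Eve), (3, 16, 4490, p1, bio, Cal), (3, 16, 4490, p1, eng, Bo), (3, 16, 5630, rd, bio, Cal), (3, 16, 5630, rd, eng, Bo), (3, 16, 7230, p1, bio, Cal), (3, 16, 7230, p1, eng, Bo), (3, 16, 8730, bio, bio, Cal), (3, 16, 8730, bio, eng, Bo), (3, 16, 8890, p2, bio, Cal), (3, 16, 8890, p2, eng, Bo), (3, 29, 600, ops, bio, Cal), (3, 29, 600, ops, eng, Bo), (3, 29, 6200, ops, bio, Cal), (3, 29, 6200, ops, eng, Bo), (3, 29, 9300, fin, bio, Cal), (3, 29, 9300, fin, eng, Bo), (39, 29, 600, ops, k1, Ada), (39, 29, 6200, ops, k1, Ada), (39, 29, 9300, fin, k1, Ada)}
Filtering on pid ≠ k1 leaves {(22, 16, 4490, p1, p3, Eve), (22, 16, 5630, rd, p3, Eve), (22, 16, 7230, p1, p3, Eve), (22, 16, 8730, bio, p3, Eve), (22, 16, 8890, p2, p3, Eve), (3, 16, 4490, p1, bio, Cal), (3, 16, 4490, p1, eng, Bo), (3, 16, 5630, rd, bio, Cal), (3, 16, 5630, rd, eng, Bo), (3, 16, 7230, p1, bio, Cal), (3, 16, 7230, p1, eng, Bo), (3, 16, 8730, bio, bio, Cal), (3, 16, 8730, bio, eng, Bo), (3, 16, 8890, p2, bio, Cal), (3, 16, 8890, p2, eng, Bo), (3, 29, 600, ops, bio, Cal), (3, 29, 600, ops, eng, Bo), (3, 29, 6200, ops, bio, Cal), (3, 29, 6200, ops, eng, Bo), (3, 29, 9300, fin, bio, Cal), (3, 29, 9300, fin, eng, Bo)}.
π[eid, name, mgr]: project onto (eid, name, mgr) (16 duplicate(s) eliminated) → {(22, Eve, 16), (3, Bo, 16), (3, Bo, 29), (3, Cal, 16), (3, Cal, 29)}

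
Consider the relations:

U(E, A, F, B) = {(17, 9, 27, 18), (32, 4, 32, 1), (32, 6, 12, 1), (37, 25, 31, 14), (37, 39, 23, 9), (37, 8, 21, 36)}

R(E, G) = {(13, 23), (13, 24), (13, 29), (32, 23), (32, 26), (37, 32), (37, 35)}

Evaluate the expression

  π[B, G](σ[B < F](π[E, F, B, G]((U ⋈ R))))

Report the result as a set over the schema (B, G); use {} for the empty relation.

{(1, 23), (1, 26), (14, 32), (14, 35), (9, 32), (9, 35)}

Natural join on E: {(32, 4, 32, 1, 23), (32, 4, 32, 1, 26), (32, 6, 12, 1, 23), (32, 6, 12, 1, 26), (37, 25, 31, 14, 32), (37, 25, 31, 14, 35), (37, 39, 23, 9, 32), (37, 39, 23, 9, 35), (37, 8, 21, 36, 32), (37, 8, 21, 36, 35)}
π_{E, F, B, G} gives {(32, 12, 1, 23), (32, 12, 1, 26), (32, 32, 1, 23), (32, 32, 1, 26), (37, 21, 36, 32), (37, 21, 36, 35), (37, 23, 9, 32), (37, 23, 9, 35), (37, 31, 14, 32), (37, 31, 14, 35)}.
Selection B < F: {(32, 12, 1, 23), (32, 12, 1, 26), (32, 32, 1, 23), (32, 32, 1, 26), (37, 23, 9, 32), (37, 23, 9, 35), (37, 31, 14, 32), (37, 31, 14, 35)}
π_{B, G} gives {(1, 23), (1, 26), (14, 32), (14, 35), (9, 32), (9, 35)} (2 duplicate(s) eliminated).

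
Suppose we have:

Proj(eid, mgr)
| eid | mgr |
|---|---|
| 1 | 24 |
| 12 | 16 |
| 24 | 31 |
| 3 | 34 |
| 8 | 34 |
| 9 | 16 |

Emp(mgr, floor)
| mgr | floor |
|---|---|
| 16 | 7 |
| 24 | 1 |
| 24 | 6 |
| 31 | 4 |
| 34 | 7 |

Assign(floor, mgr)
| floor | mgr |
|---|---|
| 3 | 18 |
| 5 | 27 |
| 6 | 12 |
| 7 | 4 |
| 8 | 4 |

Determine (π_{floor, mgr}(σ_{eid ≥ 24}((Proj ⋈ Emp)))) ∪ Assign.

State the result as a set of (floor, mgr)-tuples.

{(3, 18), (4, 31), (5, 27), (6, 12), (7, 4), (8, 4)}

Joining Proj and Emp on mgr yields {(1, 24, 1), (1, 24, 6), (12, 16, 7), (24, 31, 4), (3, 34, 7), (8, 34, 7), (9, 16, 7)}.
Filtering on eid ≥ 24 leaves {(24, 31, 4)}.
π[floor, mgr]: project onto (floor, mgr) → {(4, 31)}
Taking the union: {(3, 18), (4, 31), (5, 27), (6, 12), (7, 4), (8, 4)}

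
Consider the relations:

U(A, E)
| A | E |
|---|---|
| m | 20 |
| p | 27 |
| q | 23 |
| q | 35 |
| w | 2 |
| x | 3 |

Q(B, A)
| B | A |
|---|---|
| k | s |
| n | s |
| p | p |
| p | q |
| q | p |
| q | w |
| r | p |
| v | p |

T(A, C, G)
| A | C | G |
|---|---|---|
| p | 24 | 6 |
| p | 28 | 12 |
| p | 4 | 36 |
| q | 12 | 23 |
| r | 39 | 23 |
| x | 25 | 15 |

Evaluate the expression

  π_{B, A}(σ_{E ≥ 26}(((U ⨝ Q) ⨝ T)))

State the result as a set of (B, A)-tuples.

{(p, p), (p, q), (q, p), (r, p), (v, p)}

Natural join on A: {(p, 27, p), (p, 27, q), (p, 27, r), (p, 27, v), (q, 23, p), (q, 35, p), (w, 2, q)}
Natural join on A: {(p, 27, p, 24, 6), (p, 27, p, 28, 12), (p, 27, p, 4, 36), (p, 27, q, 24, 6), (p, 27, q, 28, 12), (p, 27, q, 4, 36), (p, 27, r, 24, 6), (p, 27, r, 28, 12), (p, 27, r, 4, 36), (p, 27, v, 24, 6), (p, 27, v, 28, 12), (p, 27, v, 4, 36), (q, 23, p, 12, 23), (q, 35, p, 12, 23)}
Filtering on E ≥ 26 leaves {(p, 27, p, 24, 6), (p, 27, p, 28, 12), (p, 27, p, 4, 36), (p, 27, q, 24, 6), (p, 27, q, 28, 12), (p, 27, q, 4, 36), (p, 27, r, 24, 6), (p, 27, r, 28, 12), (p, 27, r, 4, 36), (p, 27, v, 24, 6), (p, 27, v, 28, 12), (p, 27, v, 4, 36), (q, 35, p, 12, 23)}.
π[B, A]: project onto (B, A) (8 duplicate(s) eliminated) → {(p, p), (p, q), (q, p), (r, p), (v, p)}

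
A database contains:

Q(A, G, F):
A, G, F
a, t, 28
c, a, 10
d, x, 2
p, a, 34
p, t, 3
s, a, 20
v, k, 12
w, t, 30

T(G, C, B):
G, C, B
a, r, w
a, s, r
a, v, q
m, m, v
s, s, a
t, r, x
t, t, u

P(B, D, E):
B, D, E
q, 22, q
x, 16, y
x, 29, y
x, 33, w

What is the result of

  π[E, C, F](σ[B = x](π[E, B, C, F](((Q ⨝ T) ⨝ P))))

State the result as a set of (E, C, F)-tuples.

{(w, r, 28), (w, r, 3), (w, r, 30), (y, r, 28), (y, r, 3), (y, r, 30)}

Q ⋈ T (natural join on G): {(a, t, 28, r, x), (a, t, 28, t, u), (c, a, 10, r, w), (c, a, 10, s, r), (c, a, 10, v, q), (p, a, 34, r, w), (p, a, 34, s, r), (p, a, 34, v, q), (p, t, 3, r, x), (p, t, 3, t, u), (s, a, 20, r, w), (s, a, 20, s, r), (s, a, 20, v, q), (w, t, 30, r, x), (w, t, 30, t, u)}
(Q ⨝ T) ⋈ P (natural join on B): {(a, t, 28, r, x, 16, y), (a, t, 28, r, x, 29, y), (a, t, 28, r, x, 33, w), (c, a, 10, v, q, 22, q), (p, a, 34, v, q, 22, q), (p, t, 3, r, x, 16, y), (p, t, 3, r, x, 29, y), (p, t, 3, r, x, 33, w), (s, a, 20, v, q, 22, q), (w, t, 30, r, x, 16, y), (w, t, 30, r, x, 29, y), (w, t, 30, r, x, 33, w)}
π_{E, B, C, F} gives {(q, q, v, 10), (q, q, v, 20), (q, q, v, 34), (w, x, r, 28), (w, x, r, 3), (w, x, r, 30), (y, x, r, 28), (y, x, r, 3), (y, x, r, 30)} (3 duplicate(s) eliminated).
Filtering on B = x leaves {(w, x, r, 28), (w, x, r, 3), (w, x, r, 30), (y, x, r, 28), (y, x, r, 3), (y, x, r, 30)}.
π_{E, C, F} gives {(w, r, 28), (w, r, 3), (w, r, 30), (y, r, 28), (y, r, 3), (y, r, 30)}.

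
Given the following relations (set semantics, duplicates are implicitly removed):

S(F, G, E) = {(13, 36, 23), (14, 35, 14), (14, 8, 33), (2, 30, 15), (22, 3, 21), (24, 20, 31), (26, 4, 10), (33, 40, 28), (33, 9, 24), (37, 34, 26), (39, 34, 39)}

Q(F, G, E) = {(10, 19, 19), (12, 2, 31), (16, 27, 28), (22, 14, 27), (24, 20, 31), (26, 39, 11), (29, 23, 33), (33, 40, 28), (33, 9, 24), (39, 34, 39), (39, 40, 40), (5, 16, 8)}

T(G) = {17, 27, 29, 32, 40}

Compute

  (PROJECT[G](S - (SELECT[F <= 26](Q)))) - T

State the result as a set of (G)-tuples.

{3, 30, 34, 35, 36, 4, 8, 9}

Filtering on F <= 26 leaves {(10, 19, 19), (12, 2, 31), (16, 27, 28), (22, 14, 27), (24, 20, 31), (26, 39, 11), (5, 16, 8)}.
Difference: {(13, 36, 23), (14, 35, 14), (14, 8, 33), (2, 30, 15), (22, 3, 21), (24, 20, 31), (26, 4, 10), (33, 40, 28), (33, 9, 24), (37, 34, 26), (39, 34, 39)} with {(10, 19, 19), (12, 2, 31), (16, 27, 28), (22, 14, 27), (24, 20, 31), (26, 39, 11), (5, 16, 8)} → {(13, 36, 23), (14, 35, 14), (14, 8, 33), (2, 30, 15), (22, 3, 21), (26, 4, 10), (33, 40, 28), (33, 9, 24), (37, 34, 26), (39, 34, 39)}
π[G]: project onto (G) (1 duplicate(s) eliminated) → {3, 30, 34, 35, 36, 4, 40, 8, 9}
Difference: {3, 30, 34, 35, 36, 4, 40, 8, 9} with {17, 27, 29, 32, 40} → {3, 30, 34, 35, 36, 4, 8, 9}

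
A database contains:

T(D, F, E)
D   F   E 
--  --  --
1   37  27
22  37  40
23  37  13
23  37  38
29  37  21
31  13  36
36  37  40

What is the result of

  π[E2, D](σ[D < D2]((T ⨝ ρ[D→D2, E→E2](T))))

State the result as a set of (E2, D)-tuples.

ρ[D→D2, E→E2]: schema becomes (D2, F, E2); tuples unchanged.
Natural join on F: {(1, 37, 27, 1, 27), (1, 37, 27, 22, 40), (1, 37, 27, 23, 13), (1, 37, 27, 23, 38), (1, 37, 27, 29, 21), (1, 37, 27, 36, 40), (22, 37, 40, 1, 27), (22, 37, 40, 22, 40), (22, 37, 40, 23, 13), (22, 37, 40, 23, 38), (22, 37, 40, 29, 21), (22, 37, 40, 36, 40), (23, 37, 13, 1, 27), (23, 37, 13, 22, 40), (23, 37, 13, 23, 13), (23, 37, 13, 23, 38), (23, 37, 13, 29, 21), (23, 37, 13, 36, 40), (23, 37, 38, 1, 27), (23, 37, 38, 22, 40), (23, 37, 38, 23, 13), (23, 37, 38, 23, 38), (23, 37, 38, 29, 21), (23, 37, 38, 36, 40), (29, 37, 21, 1, 27), (29, 37, 21, 22, 40), (29, 37, 21, 23, 13), (29, 37, 21, 23, 38), (29, 37, 21, 29, 21), (29, 37, 21, 36, 40), (31, 13, 36, 31, 36), (36, 37, 40, 1, 27), (36, 37, 40, 22, 40), (36, 37, 40, 23, 13), (36, 37, 40, 23, 38), (36, 37, 40, 29, 21), (36, 37, 40, 36, 40)}
Selection D < D2: {(1, 37, 27, 22, 40), (1, 37, 27, 23, 13), (1, 37, 27, 23, 38), (1, 37, 27, 29, 21), (1, 37, 27, 36, 40), (22, 37, 40, 23, 13), (22, 37, 40, 23, 38), (22, 37, 40, 29, 21), (22, 37, 40, 36, 40), (23, 37, 13, 29, 21), (23, 37, 13, 36, 40), (23, 37, 38, 29, 21), (23, 37, 38, 36, 40), (29, 37, 21, 36, 40)}
Keep only column(s) E2, D (3 duplicate(s) eliminated): {(13, 1), (13, 22), (21, 1), (21, 22), (21, 23), (38, 1), (38, 22), (40, 1), (40, 22), (40, 23), (40, 29)}

{(13, 1), (13, 22), (21, 1), (21, 22), (21, 23), (38, 1), (38, 22), (40, 1), (40, 22), (40, 23), (40, 29)}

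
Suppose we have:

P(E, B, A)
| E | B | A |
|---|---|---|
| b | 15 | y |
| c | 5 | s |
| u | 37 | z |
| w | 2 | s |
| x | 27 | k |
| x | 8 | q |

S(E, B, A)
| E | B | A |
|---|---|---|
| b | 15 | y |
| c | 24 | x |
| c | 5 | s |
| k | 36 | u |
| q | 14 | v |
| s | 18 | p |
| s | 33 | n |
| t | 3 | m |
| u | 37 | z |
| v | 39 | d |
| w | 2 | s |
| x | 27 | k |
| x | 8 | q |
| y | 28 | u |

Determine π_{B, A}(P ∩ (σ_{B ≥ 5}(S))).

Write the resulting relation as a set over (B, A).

{(15, y), (27, k), (37, z), (5, s), (8, q)}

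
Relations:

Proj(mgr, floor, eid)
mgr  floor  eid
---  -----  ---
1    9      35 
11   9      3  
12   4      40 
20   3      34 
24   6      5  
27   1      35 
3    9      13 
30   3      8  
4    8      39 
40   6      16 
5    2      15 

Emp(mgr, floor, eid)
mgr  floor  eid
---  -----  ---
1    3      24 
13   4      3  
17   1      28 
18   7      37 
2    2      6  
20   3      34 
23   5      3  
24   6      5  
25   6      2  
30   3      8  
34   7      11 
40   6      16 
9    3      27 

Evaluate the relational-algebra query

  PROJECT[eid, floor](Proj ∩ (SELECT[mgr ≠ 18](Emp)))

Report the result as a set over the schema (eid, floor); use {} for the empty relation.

Selection mgr ≠ 18: {(1, 3, 24), (13, 4, 3), (17, 1, 28), (2, 2, 6), (20, 3, 34), (23, 5, 3), (24, 6, 5), (25, 6, 2), (30, 3, 8), (34, 7, 11), (40, 6, 16), (9, 3, 27)}
Taking the intersection: {(20, 3, 34), (24, 6, 5), (30, 3, 8), (40, 6, 16)}
π[eid, floor]: project onto (eid, floor) → {(16, 6), (34, 3), (5, 6), (8, 3)}

{(16, 6), (34, 3), (5, 6), (8, 3)}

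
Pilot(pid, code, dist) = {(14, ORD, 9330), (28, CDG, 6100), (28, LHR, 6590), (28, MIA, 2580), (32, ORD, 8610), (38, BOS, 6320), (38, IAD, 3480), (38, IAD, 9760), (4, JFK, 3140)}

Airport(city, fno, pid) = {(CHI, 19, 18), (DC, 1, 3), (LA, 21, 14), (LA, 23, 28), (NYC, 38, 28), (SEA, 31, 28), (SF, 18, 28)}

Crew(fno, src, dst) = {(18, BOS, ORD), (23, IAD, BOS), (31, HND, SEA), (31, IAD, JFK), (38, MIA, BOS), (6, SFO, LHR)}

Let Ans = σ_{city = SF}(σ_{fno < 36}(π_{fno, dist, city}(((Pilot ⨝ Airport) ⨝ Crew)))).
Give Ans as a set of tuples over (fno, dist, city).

Pilot ⋈ Airport (natural join on pid): {(14, ORD, 9330, LA, 21), (28, CDG, 6100, LA, 23), (28, CDG, 6100, NYC, 38), (28, CDG, 6100, SEA, 31), (28, CDG, 6100, SF, 18), (28, LHR, 6590, LA, 23), (28, LHR, 6590, NYC, 38), (28, LHR, 6590, SEA, 31), (28, LHR, 6590, SF, 18), (28, MIA, 2580, LA, 23), (28, MIA, 2580, NYC, 38), (28, MIA, 2580, SEA, 31), (28, MIA, 2580, SF, 18)}
(Pilot ⨝ Airport) ⋈ Crew (natural join on fno): {(28, CDG, 6100, LA, 23, IAD, BOS), (28, CDG, 6100, NYC, 38, MIA, BOS), (28, CDG, 6100, SEA, 31, HND, SEA), (28, CDG, 6100, SEA, 31, IAD, JFK), (28, CDG, 6100, SF, 18, BOS, ORD), (28, LHR, 6590, LA, 23, IAD, BOS), (28, LHR, 6590, NYC, 38, MIA, BOS), (28, LHR, 6590, SEA, 31, HND, SEA), (28, LHR, 6590, SEA, 31, IAD, JFK), (28, LHR, 6590, SF, 18, BOS, ORD), (28, MIA, 2580, LA, 23, IAD, BOS), (28, MIA, 2580, NYC, 38, MIA, BOS), (28, MIA, 2580, SEA, 31, HND, SEA), (28, MIA, 2580, SEA, 31, IAD, JFK), (28, MIA, 2580, SF, 18, BOS, ORD)}
π[fno, dist, city]: project onto (fno, dist, city) (3 duplicate(s) eliminated) → {(18, 2580, SF), (18, 6100, SF), (18, 6590, SF), (23, 2580, LA), (23, 6100, LA), (23, 6590, LA), (31, 2580, SEA), (31, 6100, SEA), (31, 6590, SEA), (38, 2580, NYC), (38, 6100, NYC), (38, 6590, NYC)}
σ[fno < 36]: keep tuples satisfying fno < 36 → {(18, 2580, SF), (18, 6100, SF), (18, 6590, SF), (23, 2580, LA), (23, 6100, LA), (23, 6590, LA), (31, 2580, SEA), (31, 6100, SEA), (31, 6590, SEA)}
σ[city = SF]: keep tuples satisfying city = SF → {(18, 2580, SF), (18, 6100, SF), (18, 6590, SF)}

{(18, 2580, SF), (18, 6100, SF), (18, 6590, SF)}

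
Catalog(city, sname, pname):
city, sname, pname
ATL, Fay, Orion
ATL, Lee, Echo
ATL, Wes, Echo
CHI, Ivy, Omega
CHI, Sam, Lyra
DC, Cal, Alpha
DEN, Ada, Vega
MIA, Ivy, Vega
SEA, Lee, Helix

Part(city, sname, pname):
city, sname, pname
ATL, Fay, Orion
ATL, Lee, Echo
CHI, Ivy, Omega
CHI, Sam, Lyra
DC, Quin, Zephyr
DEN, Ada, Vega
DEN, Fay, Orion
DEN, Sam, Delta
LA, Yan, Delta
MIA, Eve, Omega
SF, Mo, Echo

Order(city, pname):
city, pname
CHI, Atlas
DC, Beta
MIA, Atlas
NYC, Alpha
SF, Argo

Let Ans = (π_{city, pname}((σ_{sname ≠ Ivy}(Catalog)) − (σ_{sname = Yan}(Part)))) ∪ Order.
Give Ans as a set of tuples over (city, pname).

Filtering on sname ≠ Ivy leaves {(ATL, Fay, Orion), (ATL, Lee, Echo), (ATL, Wes, Echo), (CHI, Sam, Lyra), (DC, Cal, Alpha), (DEN, Ada, Vega), (SEA, Lee, Helix)}.
Filtering on sname = Yan leaves {(LA, Yan, Delta)}.
Difference: {(ATL, Fay, Orion), (ATL, Lee, Echo), (ATL, Wes, Echo), (CHI, Sam, Lyra), (DC, Cal, Alpha), (DEN, Ada, Vega), (SEA, Lee, Helix)} with {(LA, Yan, Delta)} → {(ATL, Fay, Orion), (ATL, Lee, Echo), (ATL, Wes, Echo), (CHI, Sam, Lyra), (DC, Cal, Alpha), (DEN, Ada, Vega), (SEA, Lee, Helix)}
π[city, pname]: project onto (city, pname) (1 duplicate(s) eliminated) → {(ATL, Echo), (ATL, Orion), (CHI, Lyra), (DC, Alpha), (DEN, Vega), (SEA, Helix)}
Union: {(ATL, Echo), (ATL, Orion), (CHI, Lyra), (DC, Alpha), (DEN, Vega), (SEA, Helix)} with {(CHI, Atlas), (DC, Beta), (MIA, Atlas), (NYC, Alpha), (SF, Argo)} → {(ATL, Echo), (ATL, Orion), (CHI, Atlas), (CHI, Lyra), (DC, Alpha), (DC, Beta), (DEN, Vega), (MIA, Atlas), (NYC, Alpha), (SEA, Helix), (SF, Argo)}

{(ATL, Echo), (ATL, Orion), (CHI, Atlas), (CHI, Lyra), (DC, Alpha), (DC, Beta), (DEN, Vega), (MIA, Atlas), (NYC, Alpha), (SEA, Helix), (SF, Argo)}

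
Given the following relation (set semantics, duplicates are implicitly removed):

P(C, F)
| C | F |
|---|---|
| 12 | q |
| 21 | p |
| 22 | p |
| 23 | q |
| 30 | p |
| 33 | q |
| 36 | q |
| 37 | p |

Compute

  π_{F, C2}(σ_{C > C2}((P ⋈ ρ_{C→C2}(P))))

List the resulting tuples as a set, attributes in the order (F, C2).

{(p, 21), (p, 22), (p, 30), (q, 12), (q, 23), (q, 33)}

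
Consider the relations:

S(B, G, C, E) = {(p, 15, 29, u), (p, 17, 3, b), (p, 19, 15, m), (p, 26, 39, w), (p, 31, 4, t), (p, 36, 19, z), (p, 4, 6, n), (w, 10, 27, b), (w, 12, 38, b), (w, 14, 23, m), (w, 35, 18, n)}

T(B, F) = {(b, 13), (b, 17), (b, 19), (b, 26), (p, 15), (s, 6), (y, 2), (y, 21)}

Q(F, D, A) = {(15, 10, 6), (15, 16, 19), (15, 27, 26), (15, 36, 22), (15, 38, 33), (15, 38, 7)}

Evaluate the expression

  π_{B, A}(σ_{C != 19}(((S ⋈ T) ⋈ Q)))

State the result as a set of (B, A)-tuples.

{(p, 19), (p, 22), (p, 26), (p, 33), (p, 6), (p, 7)}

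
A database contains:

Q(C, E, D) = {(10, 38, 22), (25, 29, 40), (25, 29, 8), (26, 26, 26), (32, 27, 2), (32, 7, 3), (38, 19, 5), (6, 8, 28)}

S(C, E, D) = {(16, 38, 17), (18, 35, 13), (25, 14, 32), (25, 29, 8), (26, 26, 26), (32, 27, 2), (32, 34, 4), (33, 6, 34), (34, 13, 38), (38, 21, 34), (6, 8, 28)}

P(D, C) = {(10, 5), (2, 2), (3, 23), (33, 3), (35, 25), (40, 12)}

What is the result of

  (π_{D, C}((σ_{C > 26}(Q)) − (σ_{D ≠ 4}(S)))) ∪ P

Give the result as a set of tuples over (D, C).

{(10, 5), (2, 2), (3, 23), (3, 32), (33, 3), (35, 25), (40, 12), (5, 38)}

Selection C > 26: {(32, 27, 2), (32, 7, 3), (38, 19, 5)}
Selection D ≠ 4: {(16, 38, 17), (18, 35, 13), (25, 14, 32), (25, 29, 8), (26, 26, 26), (32, 27, 2), (33, 6, 34), (34, 13, 38), (38, 21, 34), (6, 8, 28)}
Taking the difference: {(32, 7, 3), (38, 19, 5)}
π_{D, C} gives {(3, 32), (5, 38)}.
Taking the union: {(10, 5), (2, 2), (3, 23), (3, 32), (33, 3), (35, 25), (40, 12), (5, 38)}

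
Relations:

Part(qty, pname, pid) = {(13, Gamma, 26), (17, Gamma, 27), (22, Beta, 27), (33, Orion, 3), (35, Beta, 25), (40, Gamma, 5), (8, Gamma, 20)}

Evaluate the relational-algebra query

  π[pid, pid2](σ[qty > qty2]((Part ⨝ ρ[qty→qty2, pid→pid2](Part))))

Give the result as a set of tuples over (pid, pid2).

{(25, 27), (26, 20), (27, 20), (27, 26), (5, 20), (5, 26), (5, 27)}

ρ[qty→qty2, pid→pid2]: schema becomes (qty2, pname, pid2); tuples unchanged.
Natural join on pname: {(13, Gamma, 26, 13, 26), (13, Gamma, 26, 17, 27), (13, Gamma, 26, 40, 5), (13, Gamma, 26, 8, 20), (17, Gamma, 27, 13, 26), (17, Gamma, 27, 17, 27), (17, Gamma, 27, 40, 5), (17, Gamma, 27, 8, 20), (22, Beta, 27, 22, 27), (22, Beta, 27, 35, 25), (33, Orion, 3, 33, 3), (35, Beta, 25, 22, 27), (35, Beta, 25, 35, 25), (40, Gamma, 5, 13, 26), (40, Gamma, 5, 17, 27), (40, Gamma, 5, 40, 5), (40, Gamma, 5, 8, 20), (8, Gamma, 20, 13, 26), (8, Gamma, 20, 17, 27), (8, Gamma, 20, 40, 5), (8, Gamma, 20, 8, 20)}
Apply σ_{qty > qty2}; surviving tuples: {(13, Gamma, 26, 8, 20), (17, Gamma, 27, 13, 26), (17, Gamma, 27, 8, 20), (35, Beta, 25, 22, 27), (40, Gamma, 5, 13, 26), (40, Gamma, 5, 17, 27), (40, Gamma, 5, 8, 20)}
Keep only column(s) pid, pid2: {(25, 27), (26, 20), (27, 20), (27, 26), (5, 20), (5, 26), (5, 27)}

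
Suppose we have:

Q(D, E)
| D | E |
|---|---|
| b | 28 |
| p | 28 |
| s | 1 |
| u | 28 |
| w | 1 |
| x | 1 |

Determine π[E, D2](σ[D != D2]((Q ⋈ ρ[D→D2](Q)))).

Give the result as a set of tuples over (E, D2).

{(1, s), (1, w), (1, x), (28, b), (28, p), (28, u)}

ρ[D→D2]: schema becomes (D2, E); tuples unchanged.
Natural join on E: {(b, 28, b), (b, 28, p), (b, 28, u), (p, 28, b), (p, 28, p), (p, 28, u), (s, 1, s), (s, 1, w), (s, 1, x), (u, 28, b), (u, 28, p), (u, 28, u), (w, 1, s), (w, 1, w), (w, 1, x), (x, 1, s), (x, 1, w), (x, 1, x)}
Filtering on D != D2 leaves {(b, 28, p), (b, 28, u), (p, 28, b), (p, 28, u), (s, 1, w), (s, 1, x), (u, 28, b), (u, 28, p), (w, 1, s), (w, 1, x), (x, 1, s), (x, 1, w)}.
Projecting to E, D2 (6 duplicate(s) eliminated): {(1, s), (1, w), (1, x), (28, b), (28, p), (28, u)}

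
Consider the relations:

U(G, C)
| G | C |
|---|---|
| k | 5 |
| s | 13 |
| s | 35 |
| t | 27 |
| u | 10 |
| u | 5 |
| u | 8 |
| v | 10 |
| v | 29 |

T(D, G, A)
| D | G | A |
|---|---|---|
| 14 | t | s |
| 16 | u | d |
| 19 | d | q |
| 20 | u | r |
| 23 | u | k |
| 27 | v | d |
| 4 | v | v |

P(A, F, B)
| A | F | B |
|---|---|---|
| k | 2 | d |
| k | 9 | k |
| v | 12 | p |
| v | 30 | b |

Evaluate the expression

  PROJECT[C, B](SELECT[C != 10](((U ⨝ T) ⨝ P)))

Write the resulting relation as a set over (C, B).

{(29, b), (29, p), (5, d), (5, k), (8, d), (8, k)}

Natural join on G: {(t, 27, 14, s), (u, 10, 16, d), (u, 10, 20, r), (u, 10, 23, k), (u, 5, 16, d), (u, 5, 20, r), (u, 5, 23, k), (u, 8, 16, d), (u, 8, 20, r), (u, 8, 23, k), (v, 10, 27, d), (v, 10, 4, v), (v, 29, 27, d), (v, 29, 4, v)}
Natural join on A: {(u, 10, 23, k, 2, d), (u, 10, 23, k, 9, k), (u, 5, 23, k, 2, d), (u, 5, 23, k, 9, k), (u, 8, 23, k, 2, d), (u, 8, 23, k, 9, k), (v, 10, 4, v, 12, p), (v, 10, 4, v, 30, b), (v, 29, 4, v, 12, p), (v, 29, 4, v, 30, b)}
Filtering on C != 10 leaves {(u, 5, 23, k, 2, d), (u, 5, 23, k, 9, k), (u, 8, 23, k, 2, d), (u, 8, 23, k, 9, k), (v, 29, 4, v, 12, p), (v, 29, 4, v, 30, b)}.
π_{C, B} gives {(29, b), (29, p), (5, d), (5, k), (8, d), (8, k)}.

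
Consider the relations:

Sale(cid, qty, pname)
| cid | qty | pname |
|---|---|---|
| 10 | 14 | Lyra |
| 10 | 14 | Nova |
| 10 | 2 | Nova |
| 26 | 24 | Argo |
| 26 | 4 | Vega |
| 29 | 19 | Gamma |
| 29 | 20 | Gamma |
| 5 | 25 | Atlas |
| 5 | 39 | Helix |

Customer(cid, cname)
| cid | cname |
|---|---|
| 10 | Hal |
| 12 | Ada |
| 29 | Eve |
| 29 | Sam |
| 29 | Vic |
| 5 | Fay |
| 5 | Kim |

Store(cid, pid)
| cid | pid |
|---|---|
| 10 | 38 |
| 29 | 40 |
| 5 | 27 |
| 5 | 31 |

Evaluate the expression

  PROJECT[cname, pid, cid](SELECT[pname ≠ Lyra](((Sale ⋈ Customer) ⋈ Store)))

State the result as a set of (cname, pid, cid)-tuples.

{(Eve, 40, 29), (Fay, 27, 5), (Fay, 31, 5), (Hal, 38, 10), (Kim, 27, 5), (Kim, 31, 5), (Sam, 40, 29), (Vic, 40, 29)}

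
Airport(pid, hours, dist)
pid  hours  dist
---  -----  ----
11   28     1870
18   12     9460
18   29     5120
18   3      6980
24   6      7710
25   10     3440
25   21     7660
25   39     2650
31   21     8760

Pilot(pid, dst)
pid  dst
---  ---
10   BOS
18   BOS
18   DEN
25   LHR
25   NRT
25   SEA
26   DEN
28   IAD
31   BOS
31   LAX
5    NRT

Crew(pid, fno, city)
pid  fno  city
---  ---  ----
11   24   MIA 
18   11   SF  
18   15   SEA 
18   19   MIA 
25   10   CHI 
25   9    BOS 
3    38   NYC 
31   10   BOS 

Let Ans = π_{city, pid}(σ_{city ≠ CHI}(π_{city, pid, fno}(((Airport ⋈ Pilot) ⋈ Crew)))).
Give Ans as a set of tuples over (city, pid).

Joining Airport and Pilot on pid yields {(18, 12, 9460, BOS), (18, 12, 9460, DEN), (18, 29, 5120, BOS), (18, 29, 5120, DEN), (18, 3, 6980, BOS), (18, 3, 6980, DEN), (25, 10, 3440, LHR), (25, 10, 3440, NRT), (25, 10, 3440, SEA), (25, 21, 7660, LHR), (25, 21, 7660, NRT), (25, 21, 7660, SEA), (25, 39, 2650, LHR), (25, 39, 2650, NRT), (25, 39, 2650, SEA), (31, 21, 8760, BOS), (31, 21, 8760, LAX)}.
Joining (Airport ⋈ Pilot) and Crew on pid yields {(18, 12, 9460, BOS, 11, SF), (18, 12, 9460, BOS, 15, SEA), (18, 12, 9460, BOS, 19, MIA), (18, 12, 9460, DEN, 11, SF), (18, 12, 9460, DEN, 15, SEA), (18, 12, 9460, DEN, 19, MIA), (18, 29, 5120, BOS, 11, SF), (18, 29, 5120, BOS, 15, SEA), (18, 29, 5120, BOS, 19, MIA), (18, 29, 5120, DEN, 11, SF), (18, 29, 5120, DEN, 15, SEA), (18, 29, 5120, DEN, 19, MIA), (18, 3, 6980, BOS, 11, SF), (18, 3, 6980, BOS, 15, SEA), (18, 3, 6980, BOS, 19, MIA), (18, 3, 6980, DEN, 11, SF), (18, 3, 6980, DEN, 15, SEA), (18, 3, 6980, DEN, 19, MIA), (25, 10, 3440, LHR, 10, CHI), (25, 10, 3440, LHR, 9, BOS), (25, 10, 3440, NRT, 10, CHI), (25, 10, 3440, NRT, 9, BOS), (25, 10, 3440, SEA, 10, CHI), (25, 10, 3440, SEA, 9, BOS), (25, 21, 7660, LHR, 10, CHI), (25, 21, 7660, LHR, 9, BOS), (25, 21, 7660, NRT, 10, CHI), (25, 21, 7660, NRT, 9, BOS), (25, 21, 7660, SEA, 10, CHI), (25, 21, 7660, SEA, 9, BOS), (25, 39, 2650, LHR, 10, CHI), (25, 39, 2650, LHR, 9, BOS), (25, 39, 2650, NRT, 10, CHI), (25, 39, 2650, NRT, 9, BOS), (25, 39, 2650, SEA, 10, CHI), (25, 39, 2650, SEA, 9, BOS), (31, 21, 8760, BOS, 10, BOS), (31, 21, 8760, LAX, 10, BOS)}.
Keep only column(s) city, pid, fno (32 duplicate(s) eliminated): {(BOS, 25, 9), (BOS, 31, 10), (CHI, 25, 10), (MIA, 18, 19), (SEA, 18, 15), (SF, 18, 11)}
σ[city ≠ CHI]: keep tuples satisfying city ≠ CHI → {(BOS, 25, 9), (BOS, 31, 10), (MIA, 18, 19), (SEA, 18, 15), (SF, 18, 11)}
Keep only column(s) city, pid: {(BOS, 25), (BOS, 31), (MIA, 18), (SEA, 18), (SF, 18)}

{(BOS, 25), (BOS, 31), (MIA, 18), (SEA, 18), (SF, 18)}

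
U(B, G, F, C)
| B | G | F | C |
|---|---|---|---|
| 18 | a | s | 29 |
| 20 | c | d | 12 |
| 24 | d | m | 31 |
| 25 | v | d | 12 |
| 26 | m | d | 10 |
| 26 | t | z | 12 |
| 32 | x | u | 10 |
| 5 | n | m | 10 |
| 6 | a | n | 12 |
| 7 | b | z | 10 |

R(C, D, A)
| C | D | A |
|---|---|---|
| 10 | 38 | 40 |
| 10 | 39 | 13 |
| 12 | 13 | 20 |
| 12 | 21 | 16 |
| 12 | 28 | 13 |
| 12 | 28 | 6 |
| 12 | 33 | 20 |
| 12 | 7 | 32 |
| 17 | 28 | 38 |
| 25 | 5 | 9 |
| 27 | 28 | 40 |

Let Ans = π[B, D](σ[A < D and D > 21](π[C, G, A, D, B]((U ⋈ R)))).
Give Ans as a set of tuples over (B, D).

Joining U and R on C yields {(20, c, d, 12, 13, 20), (20, c, d, 12, 21, 16), (20, c, d, 12, 28, 13), (20, c, d, 12, 28, 6), (20, c, d, 12, 33, 20), (20, c, d, 12, 7, 32), (25, v, d, 12, 13, 20), (25, v, d, 12, 21, 16), (25, v, d, 12, 28, 13), (25, v, d, 12, 28, 6), (25, v, d, 12, 33, 20), (25, v, d, 12, 7, 32), (26, m, d, 10, 38, 40), (26, m, d, 10, 39, 13), (26, t, z, 12, 13, 20), (26, t, z, 12, 21, 16), (26, t, z, 12, 28, 13), (26, t, z, 12, 28, 6), (26, t, z, 12, 33, 20), (26, t, z, 12, 7, 32), (32, x, u, 10, 38, 40), (32, x, u, 10, 39, 13), (5, n, m, 10, 38, 40), (5, n, m, 10, 39, 13), (6, a, n, 12, 13, 20), (6, a, n, 12, 21, 16), (6, a, n, 12, 28, 13), (6, a, n, 12, 28, 6), (6, a, n, 12, 33, 20), (6, a, n, 12, 7, 32), (7, b, z, 10, 38, 40), (7, b, z, 10, 39, 13)}.
Projecting to C, G, A, D, B: {(10, b, 13, 39, 7), (10, b, 40, 38, 7), (10, m, 13, 39, 26), (10, m, 40, 38, 26), (10, n, 13, 39, 5), (10, n, 40, 38, 5), (10, x, 13, 39, 32), (10, x, 40, 38, 32), (12, a, 13, 28, 6), (12, a, 16, 21, 6), (12, a, 20, 13, 6), (12, a, 20, 33, 6), (12, a, 32, 7, 6), (12, a, 6, 28, 6), (12, c, 13, 28, 20), (12, c, 16, 21, 20), (12, c, 20, 13, 20), (12, c, 20, 33, 20), (12, c, 32, 7, 20), (12, c, 6, 28, 20), (12, t, 13, 28, 26), (12, t, 16, 21, 26), (12, t, 20, 13, 26), (12, t, 20, 33, 26), (12, t, 32, 7, 26), (12, t, 6, 28, 26), (12, v, 13, 28, 25), (12, v, 16, 21, 25), (12, v, 20, 13, 25), (12, v, 20, 33, 25), (12, v, 32, 7, 25), (12, v, 6, 28, 25)}
Apply σ_{A < D and D > 21}; surviving tuples: {(10, b, 13, 39, 7), (10, m, 13, 39, 26), (10, n, 13, 39, 5), (10, x, 13, 39, 32), (12, a, 13, 28, 6), (12, a, 20, 33, 6), (12, a, 6, 28, 6), (12, c, 13, 28, 20), (12, c, 20, 33, 20), (12, c, 6, 28, 20), (12, t, 13, 28, 26), (12, t, 20, 33, 26), (12, t, 6, 28, 26), (12, v, 13, 28, 25), (12, v, 20, 33, 25), (12, v, 6, 28, 25)}
Projecting to B, D (4 duplicate(s) eliminated): {(20, 28), (20, 33), (25, 28), (25, 33), (26, 28), (26, 33), (26, 39), (32, 39), (5, 39), (6, 28), (6, 33), (7, 39)}

{(20, 28), (20, 33), (25, 28), (25, 33), (26, 28), (26, 33), (26, 39), (32, 39), (5, 39), (6, 28), (6, 33), (7, 39)}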